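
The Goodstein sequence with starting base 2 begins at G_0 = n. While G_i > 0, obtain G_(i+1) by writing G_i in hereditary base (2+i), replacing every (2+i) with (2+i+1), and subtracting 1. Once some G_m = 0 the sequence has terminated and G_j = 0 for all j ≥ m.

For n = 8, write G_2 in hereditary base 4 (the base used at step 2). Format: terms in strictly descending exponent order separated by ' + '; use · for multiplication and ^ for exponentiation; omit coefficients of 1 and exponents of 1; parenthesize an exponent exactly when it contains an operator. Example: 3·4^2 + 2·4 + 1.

2·4^4 + 2·4^2 + 2·4 + 1

(0) 8|_2 = 2^(2 + 1) ↦ 3^(3 + 1)|_3 = 81 ⇒ 80
(1) 80|_3 = 2·3^3 + 2·3^2 + 2·3 + 2 ↦ 2·4^4 + 2·4^2 + 2·4 + 2|_4 = 554 ⇒ 553
(2) 553|_4 = 2·4^4 + 2·4^2 + 2·4 + 1 ↦ 2·5^5 + 2·5^2 + 2·5 + 1|_5 = 6311 ⇒ 6310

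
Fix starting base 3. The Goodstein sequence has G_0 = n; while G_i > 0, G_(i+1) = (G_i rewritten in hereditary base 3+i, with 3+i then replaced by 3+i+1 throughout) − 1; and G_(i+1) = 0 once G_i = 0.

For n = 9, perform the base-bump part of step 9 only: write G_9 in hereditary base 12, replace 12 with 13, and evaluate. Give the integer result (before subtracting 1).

G_0=9  [base 3] 3^2  →[3↦4]→  4^2 = 16  −1 ⇒ G_1=15
G_1=15  [base 4] 3·4 + 3  →[4↦5]→  3·5 + 3 = 18  −1 ⇒ G_2=17
G_2=17  [base 5] 3·5 + 2  →[5↦6]→  3·6 + 2 = 20  −1 ⇒ G_3=19
G_3=19  [base 6] 3·6 + 1  →[6↦7]→  3·7 + 1 = 22  −1 ⇒ G_4=21
G_4=21  [base 7] 3·7  →[7↦8]→  3·8 = 24  −1 ⇒ G_5=23
G_5=23  [base 8] 2·8 + 7  →[8↦9]→  2·9 + 7 = 25  −1 ⇒ G_6=24
G_6=24  [base 9] 2·9 + 6  →[9↦10]→  2·10 + 6 = 26  −1 ⇒ G_7=25
G_7=25  [base 10] 2·10 + 5  →[10↦11]→  2·11 + 5 = 27  −1 ⇒ G_8=26
G_8=26  [base 11] 2·11 + 4  →[11↦12]→  2·12 + 4 = 28  −1 ⇒ G_9=27

29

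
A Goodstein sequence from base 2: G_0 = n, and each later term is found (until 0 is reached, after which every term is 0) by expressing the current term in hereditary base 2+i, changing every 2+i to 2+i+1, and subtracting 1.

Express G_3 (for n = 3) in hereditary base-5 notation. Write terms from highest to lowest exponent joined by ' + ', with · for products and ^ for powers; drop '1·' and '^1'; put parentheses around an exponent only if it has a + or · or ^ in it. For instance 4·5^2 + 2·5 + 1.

2

[0] 3 ≡ 2 + 1 (base 2). Lift 3: 4. −1: 3.
[1] 3 ≡ 3 (base 3). Lift 4: 4. −1: 3.
[2] 3 ≡ 3 (base 4). Lift 5: 3. −1: 2.
[3] 2 ≡ 2 (base 5). Lift 6: 2. −1: 1.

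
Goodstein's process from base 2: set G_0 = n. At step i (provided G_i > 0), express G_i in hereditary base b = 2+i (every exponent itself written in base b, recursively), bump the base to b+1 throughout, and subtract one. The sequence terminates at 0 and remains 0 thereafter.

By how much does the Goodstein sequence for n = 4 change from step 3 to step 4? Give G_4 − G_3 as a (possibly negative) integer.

23

G_0=4  [base 2] 2^2  →[2↦3]→  3^3 = 27  −1 ⇒ G_1=26
G_1=26  [base 3] 2·3^2 + 2·3 + 2  →[3↦4]→  2·4^2 + 2·4 + 2 = 42  −1 ⇒ G_2=41
G_2=41  [base 4] 2·4^2 + 2·4 + 1  →[4↦5]→  2·5^2 + 2·5 + 1 = 61  −1 ⇒ G_3=60
G_3=60  [base 5] 2·5^2 + 2·5  →[5↦6]→  2·6^2 + 2·6 = 84  −1 ⇒ G_4=83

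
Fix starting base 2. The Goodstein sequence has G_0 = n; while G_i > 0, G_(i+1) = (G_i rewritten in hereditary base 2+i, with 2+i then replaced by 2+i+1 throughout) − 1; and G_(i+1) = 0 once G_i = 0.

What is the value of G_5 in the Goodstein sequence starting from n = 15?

G_0=15  [base 2] 2^(2 + 1) + 2^2 + 2 + 1  →[2↦3]→  3^(3 + 1) + 3^3 + 3 + 1 = 112  −1 ⇒ G_1=111
G_1=111  [base 3] 3^(3 + 1) + 3^3 + 3  →[3↦4]→  4^(4 + 1) + 4^4 + 4 = 1284  −1 ⇒ G_2=1283
G_2=1283  [base 4] 4^(4 + 1) + 4^4 + 3  →[4↦5]→  5^(5 + 1) + 5^5 + 3 = 18753  −1 ⇒ G_3=18752
G_3=18752  [base 5] 5^(5 + 1) + 5^5 + 2  →[5↦6]→  6^(6 + 1) + 6^6 + 2 = 326594  −1 ⇒ G_4=326593
G_4=326593  [base 6] 6^(6 + 1) + 6^6 + 1  →[6↦7]→  7^(7 + 1) + 7^7 + 1 = 6588345  −1 ⇒ G_5=6588344
G_5=6588344  [base 7] 7^(7 + 1) + 7^7  →[7↦8]→  8^(8 + 1) + 8^8 = 150994944  −1 ⇒ G_6=150994943

6588344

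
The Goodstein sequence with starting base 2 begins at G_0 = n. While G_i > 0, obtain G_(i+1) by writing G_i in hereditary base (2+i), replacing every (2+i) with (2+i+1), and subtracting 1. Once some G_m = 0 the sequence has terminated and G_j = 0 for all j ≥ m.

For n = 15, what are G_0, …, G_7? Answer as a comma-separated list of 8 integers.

15, 111, 1283, 18752, 326593, 6588344, 150994943, 3524450280

(0) 15|_2 = 2^(2 + 1) + 2^2 + 2 + 1 ↦ 3^(3 + 1) + 3^3 + 3 + 1|_3 = 112 ⇒ 111
(1) 111|_3 = 3^(3 + 1) + 3^3 + 3 ↦ 4^(4 + 1) + 4^4 + 4|_4 = 1284 ⇒ 1283
(2) 1283|_4 = 4^(4 + 1) + 4^4 + 3 ↦ 5^(5 + 1) + 5^5 + 3|_5 = 18753 ⇒ 18752
(3) 18752|_5 = 5^(5 + 1) + 5^5 + 2 ↦ 6^(6 + 1) + 6^6 + 2|_6 = 326594 ⇒ 326593
(4) 326593|_6 = 6^(6 + 1) + 6^6 + 1 ↦ 7^(7 + 1) + 7^7 + 1|_7 = 6588345 ⇒ 6588344
(5) 6588344|_7 = 7^(7 + 1) + 7^7 ↦ 8^(8 + 1) + 8^8|_8 = 150994944 ⇒ 150994943
(6) 150994943|_8 = 8^(8 + 1) + 7·8^7 + 7·8^6 + 7·8^5 + 7·8^4 + 7·8^3 + 7·8^2 + 7·8 + 7 ↦ 9^(9 + 1) + 7·9^7 + 7·9^6 + 7·9^5 + 7·9^4 + 7·9^3 + 7·9^2 + 7·9 + 7|_9 = 3524450281 ⇒ 3524450280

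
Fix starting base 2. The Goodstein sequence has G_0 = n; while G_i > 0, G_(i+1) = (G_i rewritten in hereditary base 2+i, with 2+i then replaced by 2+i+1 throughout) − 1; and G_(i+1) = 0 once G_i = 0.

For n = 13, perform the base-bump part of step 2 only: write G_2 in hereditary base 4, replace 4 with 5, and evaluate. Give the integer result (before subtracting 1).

16093

(0) 13|_2 = 2^(2 + 1) + 2^2 + 1 ↦ 3^(3 + 1) + 3^3 + 1|_3 = 109 ⇒ 108
(1) 108|_3 = 3^(3 + 1) + 3^3 ↦ 4^(4 + 1) + 4^4|_4 = 1280 ⇒ 1279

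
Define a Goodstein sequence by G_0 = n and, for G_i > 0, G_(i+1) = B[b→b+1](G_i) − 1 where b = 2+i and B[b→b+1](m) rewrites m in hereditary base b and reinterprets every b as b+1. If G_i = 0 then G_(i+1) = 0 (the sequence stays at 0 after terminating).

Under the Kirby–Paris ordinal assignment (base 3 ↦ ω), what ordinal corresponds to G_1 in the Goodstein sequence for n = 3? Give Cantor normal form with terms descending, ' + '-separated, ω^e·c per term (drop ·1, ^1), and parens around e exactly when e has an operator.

G_0=3  [base 2] 2 + 1  →[2↦3]→  3 + 1 = 4  −1 ⇒ G_1=3
G_1=3  [base 3] 3  →[3↦4]→  4 = 4  −1 ⇒ G_2=3

ω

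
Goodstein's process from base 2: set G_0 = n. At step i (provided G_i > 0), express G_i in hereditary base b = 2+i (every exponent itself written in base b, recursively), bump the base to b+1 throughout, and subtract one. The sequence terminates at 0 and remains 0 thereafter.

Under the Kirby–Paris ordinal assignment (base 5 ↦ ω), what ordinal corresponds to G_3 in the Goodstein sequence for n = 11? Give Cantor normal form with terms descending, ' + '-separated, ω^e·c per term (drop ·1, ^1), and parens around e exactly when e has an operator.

G_0 = 11. HB_2(11) = 2^(2 + 1) + 2 + 1. Bump = 85. G_1 = 84.
G_1 = 84. HB_3(84) = 3^(3 + 1) + 3. Bump = 1028. G_2 = 1027.
G_2 = 1027. HB_4(1027) = 4^(4 + 1) + 3. Bump = 15628. G_3 = 15627.
G_3 = 15627. HB_5(15627) = 5^(5 + 1) + 2. Bump = 279938. G_4 = 279937.

ω^(ω + 1) + 2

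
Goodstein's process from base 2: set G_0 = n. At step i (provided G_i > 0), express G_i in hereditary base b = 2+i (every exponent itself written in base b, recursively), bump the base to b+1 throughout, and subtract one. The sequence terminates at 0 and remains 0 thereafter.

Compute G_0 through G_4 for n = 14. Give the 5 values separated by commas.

14, 110, 1281, 18750, 326591

(0) 14|_2 = 2^(2 + 1) + 2^2 + 2 ↦ 3^(3 + 1) + 3^3 + 3|_3 = 111 ⇒ 110
(1) 110|_3 = 3^(3 + 1) + 3^3 + 2 ↦ 4^(4 + 1) + 4^4 + 2|_4 = 1282 ⇒ 1281
(2) 1281|_4 = 4^(4 + 1) + 4^4 + 1 ↦ 5^(5 + 1) + 5^5 + 1|_5 = 18751 ⇒ 18750
(3) 18750|_5 = 5^(5 + 1) + 5^5 ↦ 6^(6 + 1) + 6^6|_6 = 326592 ⇒ 326591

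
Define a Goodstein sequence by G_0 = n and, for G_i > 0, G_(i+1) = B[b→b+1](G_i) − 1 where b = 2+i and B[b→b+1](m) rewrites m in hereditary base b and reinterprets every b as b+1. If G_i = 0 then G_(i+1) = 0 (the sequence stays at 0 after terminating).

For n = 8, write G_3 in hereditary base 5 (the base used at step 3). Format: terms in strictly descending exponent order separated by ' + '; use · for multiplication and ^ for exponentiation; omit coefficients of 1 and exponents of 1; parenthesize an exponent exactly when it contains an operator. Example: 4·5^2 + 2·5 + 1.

i=0: 8 = 2^(2 + 1) (b=2); 2→3: 3^(3 + 1) = 81; 81−1 = 80
i=1: 80 = 2·3^3 + 2·3^2 + 2·3 + 2 (b=3); 3→4: 2·4^4 + 2·4^2 + 2·4 + 2 = 554; 554−1 = 553
i=2: 553 = 2·4^4 + 2·4^2 + 2·4 + 1 (b=4); 4→5: 2·5^5 + 2·5^2 + 2·5 + 1 = 6311; 6311−1 = 6310
i=3: 6310 = 2·5^5 + 2·5^2 + 2·5 (b=5); 5→6: 2·6^6 + 2·6^2 + 2·6 = 93396; 93396−1 = 93395

2·5^5 + 2·5^2 + 2·5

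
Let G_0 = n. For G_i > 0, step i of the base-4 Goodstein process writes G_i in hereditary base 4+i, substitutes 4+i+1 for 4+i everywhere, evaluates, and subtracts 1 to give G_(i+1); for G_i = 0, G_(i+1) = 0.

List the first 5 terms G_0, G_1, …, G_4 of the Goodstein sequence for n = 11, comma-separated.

11, 12, 13, 14, 15

step 0: 11 = 2·4 + 3; sub 5 for 4: 2·5 + 3; = 13; G_1 = 13−1 = 12
step 1: 12 = 2·5 + 2; sub 6 for 5: 2·6 + 2; = 14; G_2 = 14−1 = 13
step 2: 13 = 2·6 + 1; sub 7 for 6: 2·7 + 1; = 15; G_3 = 15−1 = 14
step 3: 14 = 2·7; sub 8 for 7: 2·8; = 16; G_4 = 16−1 = 15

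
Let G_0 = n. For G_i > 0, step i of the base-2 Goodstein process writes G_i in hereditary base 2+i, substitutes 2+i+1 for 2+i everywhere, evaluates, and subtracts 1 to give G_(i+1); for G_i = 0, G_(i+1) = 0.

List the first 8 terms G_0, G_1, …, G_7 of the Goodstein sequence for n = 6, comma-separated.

6, 29, 257, 3125, 46655, 98039, 187243, 332147

base 2: 6 = 2^2 + 2; at 3: 3^3 + 3 = 30; next = 29
base 3: 29 = 3^3 + 2; at 4: 4^4 + 2 = 258; next = 257
base 4: 257 = 4^4 + 1; at 5: 5^5 + 1 = 3126; next = 3125
base 5: 3125 = 5^5; at 6: 6^6 = 46656; next = 46655
base 6: 46655 = 5·6^5 + 5·6^4 + 5·6^3 + 5·6^2 + 5·6 + 5; at 7: 5·7^5 + 5·7^4 + 5·7^3 + 5·7^2 + 5·7 + 5 = 98040; next = 98039
base 7: 98039 = 5·7^5 + 5·7^4 + 5·7^3 + 5·7^2 + 5·7 + 4; at 8: 5·8^5 + 5·8^4 + 5·8^3 + 5·8^2 + 5·8 + 4 = 187244; next = 187243
base 8: 187243 = 5·8^5 + 5·8^4 + 5·8^3 + 5·8^2 + 5·8 + 3; at 9: 5·9^5 + 5·9^4 + 5·9^3 + 5·9^2 + 5·9 + 3 = 332148; next = 332147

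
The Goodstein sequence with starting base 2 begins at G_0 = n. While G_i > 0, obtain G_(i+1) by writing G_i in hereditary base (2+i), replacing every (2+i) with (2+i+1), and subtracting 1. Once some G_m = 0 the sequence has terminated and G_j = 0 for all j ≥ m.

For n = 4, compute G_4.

i=0: 4 = 2^2 (b=2); 2→3: 3^3 = 27; 27−1 = 26
i=1: 26 = 2·3^2 + 2·3 + 2 (b=3); 3→4: 2·4^2 + 2·4 + 2 = 42; 42−1 = 41
i=2: 41 = 2·4^2 + 2·4 + 1 (b=4); 4→5: 2·5^2 + 2·5 + 1 = 61; 61−1 = 60
i=3: 60 = 2·5^2 + 2·5 (b=5); 5→6: 2·6^2 + 2·6 = 84; 84−1 = 83
i=4: 83 = 2·6^2 + 6 + 5 (b=6); 6→7: 2·7^2 + 7 + 5 = 110; 110−1 = 109

83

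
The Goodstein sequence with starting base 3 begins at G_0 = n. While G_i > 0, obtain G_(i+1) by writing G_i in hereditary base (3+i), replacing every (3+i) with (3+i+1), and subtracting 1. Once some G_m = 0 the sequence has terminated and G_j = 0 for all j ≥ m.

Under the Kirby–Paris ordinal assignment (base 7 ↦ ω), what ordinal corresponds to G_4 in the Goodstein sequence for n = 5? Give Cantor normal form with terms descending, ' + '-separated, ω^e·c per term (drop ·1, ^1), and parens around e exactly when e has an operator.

4

[0] 5 ≡ 3 + 2 (base 3). Lift 4: 6. −1: 5.
[1] 5 ≡ 4 + 1 (base 4). Lift 5: 6. −1: 5.
[2] 5 ≡ 5 (base 5). Lift 6: 6. −1: 5.
[3] 5 ≡ 5 (base 6). Lift 7: 5. −1: 4.
[4] 4 ≡ 4 (base 7). Lift 8: 4. −1: 3.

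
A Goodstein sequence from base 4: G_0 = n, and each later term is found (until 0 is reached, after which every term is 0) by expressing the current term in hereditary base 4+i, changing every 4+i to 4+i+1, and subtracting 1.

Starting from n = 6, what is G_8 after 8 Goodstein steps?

1

i=0: 6 = 4 + 2 (b=4); 4→5: 5 + 2 = 7; 7−1 = 6
i=1: 6 = 5 + 1 (b=5); 5→6: 6 + 1 = 7; 7−1 = 6
i=2: 6 = 6 (b=6); 6→7: 7 = 7; 7−1 = 6
i=3: 6 = 6 (b=7); 7→8: 6 = 6; 6−1 = 5
i=4: 5 = 5 (b=8); 8→9: 5 = 5; 5−1 = 4
i=5: 4 = 4 (b=9); 9→10: 4 = 4; 4−1 = 3
i=6: 3 = 3 (b=10); 10→11: 3 = 3; 3−1 = 2
i=7: 2 = 2 (b=11); 11→12: 2 = 2; 2−1 = 1
i=8: 1 = 1 (b=12); 12→13: 1 = 1; 1−1 = 0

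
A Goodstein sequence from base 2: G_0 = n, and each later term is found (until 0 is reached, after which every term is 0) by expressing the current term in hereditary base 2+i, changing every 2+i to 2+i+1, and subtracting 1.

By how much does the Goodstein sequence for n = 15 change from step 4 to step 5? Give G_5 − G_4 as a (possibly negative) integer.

6261751

[0] 15 ≡ 2^(2 + 1) + 2^2 + 2 + 1 (base 2). Lift 3: 112. −1: 111.
[1] 111 ≡ 3^(3 + 1) + 3^3 + 3 (base 3). Lift 4: 1284. −1: 1283.
[2] 1283 ≡ 4^(4 + 1) + 4^4 + 3 (base 4). Lift 5: 18753. −1: 18752.
[3] 18752 ≡ 5^(5 + 1) + 5^5 + 2 (base 5). Lift 6: 326594. −1: 326593.
[4] 326593 ≡ 6^(6 + 1) + 6^6 + 1 (base 6). Lift 7: 6588345. −1: 6588344.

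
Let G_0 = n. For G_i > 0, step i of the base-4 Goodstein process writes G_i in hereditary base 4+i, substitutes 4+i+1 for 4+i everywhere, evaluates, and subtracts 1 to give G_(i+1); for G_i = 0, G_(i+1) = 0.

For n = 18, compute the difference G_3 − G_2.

12

18 —HB4→ 4^2 + 2 —bump→ 5^2 + 2 = 27 —(−1)→ 26
26 —HB5→ 5^2 + 1 —bump→ 6^2 + 1 = 37 —(−1)→ 36
36 —HB6→ 6^2 —bump→ 7^2 = 49 —(−1)→ 48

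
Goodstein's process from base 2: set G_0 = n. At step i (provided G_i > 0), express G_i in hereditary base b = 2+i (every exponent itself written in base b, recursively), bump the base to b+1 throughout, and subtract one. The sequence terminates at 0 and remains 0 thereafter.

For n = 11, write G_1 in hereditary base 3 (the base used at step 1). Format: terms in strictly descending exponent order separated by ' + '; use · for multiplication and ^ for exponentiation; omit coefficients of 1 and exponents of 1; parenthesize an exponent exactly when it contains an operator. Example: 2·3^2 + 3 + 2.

base 2: 11 = 2^(2 + 1) + 2 + 1; at 3: 3^(3 + 1) + 3 + 1 = 85; next = 84
base 3: 84 = 3^(3 + 1) + 3; at 4: 4^(4 + 1) + 4 = 1028; next = 1027

3^(3 + 1) + 3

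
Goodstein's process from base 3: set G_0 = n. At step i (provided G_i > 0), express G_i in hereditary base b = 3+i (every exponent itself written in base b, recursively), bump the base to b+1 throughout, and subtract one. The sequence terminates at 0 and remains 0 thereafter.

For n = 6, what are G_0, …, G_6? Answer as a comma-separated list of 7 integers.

6 —HB3→ 2·3 —bump→ 2·4 = 8 —(−1)→ 7
7 —HB4→ 4 + 3 —bump→ 5 + 3 = 8 —(−1)→ 7
7 —HB5→ 5 + 2 —bump→ 6 + 2 = 8 —(−1)→ 7
7 —HB6→ 6 + 1 —bump→ 7 + 1 = 8 —(−1)→ 7
7 —HB7→ 7 —bump→ 8 = 8 —(−1)→ 7
7 —HB8→ 7 —bump→ 7 = 7 —(−1)→ 6

6, 7, 7, 7, 7, 7, 6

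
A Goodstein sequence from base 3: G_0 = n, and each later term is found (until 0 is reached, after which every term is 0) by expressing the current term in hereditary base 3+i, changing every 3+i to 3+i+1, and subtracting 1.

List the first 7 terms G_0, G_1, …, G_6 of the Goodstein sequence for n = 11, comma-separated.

11, 17, 25, 35, 39, 43, 47

(0) 11|_3 = 3^2 + 2 ↦ 4^2 + 2|_4 = 18 ⇒ 17
(1) 17|_4 = 4^2 + 1 ↦ 5^2 + 1|_5 = 26 ⇒ 25
(2) 25|_5 = 5^2 ↦ 6^2|_6 = 36 ⇒ 35
(3) 35|_6 = 5·6 + 5 ↦ 5·7 + 5|_7 = 40 ⇒ 39
(4) 39|_7 = 5·7 + 4 ↦ 5·8 + 4|_8 = 44 ⇒ 43
(5) 43|_8 = 5·8 + 3 ↦ 5·9 + 3|_9 = 48 ⇒ 47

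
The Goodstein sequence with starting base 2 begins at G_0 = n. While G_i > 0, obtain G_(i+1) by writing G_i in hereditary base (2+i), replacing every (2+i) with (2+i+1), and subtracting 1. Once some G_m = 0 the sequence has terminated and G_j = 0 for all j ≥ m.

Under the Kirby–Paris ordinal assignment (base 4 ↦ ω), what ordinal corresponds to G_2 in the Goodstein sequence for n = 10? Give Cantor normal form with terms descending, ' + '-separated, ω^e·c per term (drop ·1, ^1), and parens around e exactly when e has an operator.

ω^(ω + 1) + 1

i=0: 10 = 2^(2 + 1) + 2 (b=2); 2→3: 3^(3 + 1) + 3 = 84; 84−1 = 83
i=1: 83 = 3^(3 + 1) + 2 (b=3); 3→4: 4^(4 + 1) + 2 = 1026; 1026−1 = 1025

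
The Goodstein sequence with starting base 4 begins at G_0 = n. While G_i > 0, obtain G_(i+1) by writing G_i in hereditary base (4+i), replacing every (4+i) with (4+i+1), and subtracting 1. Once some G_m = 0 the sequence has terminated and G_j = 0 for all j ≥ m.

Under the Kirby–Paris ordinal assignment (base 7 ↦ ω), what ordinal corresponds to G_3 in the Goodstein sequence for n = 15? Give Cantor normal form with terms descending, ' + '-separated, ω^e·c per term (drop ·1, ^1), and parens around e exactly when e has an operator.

base 4: 15 = 3·4 + 3; at 5: 3·5 + 3 = 18; next = 17
base 5: 17 = 3·5 + 2; at 6: 3·6 + 2 = 20; next = 19
base 6: 19 = 3·6 + 1; at 7: 3·7 + 1 = 22; next = 21
base 7: 21 = 3·7; at 8: 3·8 = 24; next = 23

ω·3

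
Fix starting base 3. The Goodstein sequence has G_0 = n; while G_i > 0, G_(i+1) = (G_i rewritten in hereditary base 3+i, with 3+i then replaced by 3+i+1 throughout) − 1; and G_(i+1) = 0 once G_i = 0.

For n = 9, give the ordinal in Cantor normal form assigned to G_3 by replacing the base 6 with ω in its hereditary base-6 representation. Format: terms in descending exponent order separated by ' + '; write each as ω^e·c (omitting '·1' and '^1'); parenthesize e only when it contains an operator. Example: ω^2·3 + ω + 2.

step 0: 9 = 3^2; sub 4 for 3: 4^2; = 16; G_1 = 16−1 = 15
step 1: 15 = 3·4 + 3; sub 5 for 4: 3·5 + 3; = 18; G_2 = 18−1 = 17
step 2: 17 = 3·5 + 2; sub 6 for 5: 3·6 + 2; = 20; G_3 = 20−1 = 19
step 3: 19 = 3·6 + 1; sub 7 for 6: 3·7 + 1; = 22; G_4 = 22−1 = 21

ω·3 + 1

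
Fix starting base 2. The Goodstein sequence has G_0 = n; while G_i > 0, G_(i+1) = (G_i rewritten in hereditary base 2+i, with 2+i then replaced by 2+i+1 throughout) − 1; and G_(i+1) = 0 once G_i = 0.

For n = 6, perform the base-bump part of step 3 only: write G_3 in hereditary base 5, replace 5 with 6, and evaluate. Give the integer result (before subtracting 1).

46656

G_0 = 6. HB_2(6) = 2^2 + 2. Bump = 30. G_1 = 29.
G_1 = 29. HB_3(29) = 3^3 + 2. Bump = 258. G_2 = 257.
G_2 = 257. HB_4(257) = 4^4 + 1. Bump = 3126. G_3 = 3125.
G_3 = 3125. HB_5(3125) = 5^5. Bump = 46656. G_4 = 46655.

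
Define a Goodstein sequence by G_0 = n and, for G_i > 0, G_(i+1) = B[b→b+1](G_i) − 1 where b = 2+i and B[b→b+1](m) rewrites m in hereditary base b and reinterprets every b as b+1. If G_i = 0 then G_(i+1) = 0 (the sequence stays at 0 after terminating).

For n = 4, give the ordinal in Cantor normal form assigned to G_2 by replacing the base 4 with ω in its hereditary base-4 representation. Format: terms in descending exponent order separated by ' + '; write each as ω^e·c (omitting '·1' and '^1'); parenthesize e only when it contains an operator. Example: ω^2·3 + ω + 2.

ω^2·2 + ω·2 + 1

[0] 4 ≡ 2^2 (base 2). Lift 3: 27. −1: 26.
[1] 26 ≡ 2·3^2 + 2·3 + 2 (base 3). Lift 4: 42. −1: 41.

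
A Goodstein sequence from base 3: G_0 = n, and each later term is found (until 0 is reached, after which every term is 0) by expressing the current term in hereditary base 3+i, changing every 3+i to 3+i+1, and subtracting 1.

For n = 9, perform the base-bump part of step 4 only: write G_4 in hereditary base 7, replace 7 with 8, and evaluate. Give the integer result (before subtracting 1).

step 0: 9 = 3^2; sub 4 for 3: 4^2; = 16; G_1 = 16−1 = 15
step 1: 15 = 3·4 + 3; sub 5 for 4: 3·5 + 3; = 18; G_2 = 18−1 = 17
step 2: 17 = 3·5 + 2; sub 6 for 5: 3·6 + 2; = 20; G_3 = 20−1 = 19
step 3: 19 = 3·6 + 1; sub 7 for 6: 3·7 + 1; = 22; G_4 = 22−1 = 21
step 4: 21 = 3·7; sub 8 for 7: 3·8; = 24; G_5 = 24−1 = 23

24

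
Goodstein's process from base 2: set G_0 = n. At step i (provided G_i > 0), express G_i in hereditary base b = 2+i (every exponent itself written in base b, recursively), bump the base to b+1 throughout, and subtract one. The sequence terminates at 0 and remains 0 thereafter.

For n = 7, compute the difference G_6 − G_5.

(0) 7|_2 = 2^2 + 2 + 1 ↦ 3^3 + 3 + 1|_3 = 31 ⇒ 30
(1) 30|_3 = 3^3 + 3 ↦ 4^4 + 4|_4 = 260 ⇒ 259
(2) 259|_4 = 4^4 + 3 ↦ 5^5 + 3|_5 = 3128 ⇒ 3127
(3) 3127|_5 = 5^5 + 2 ↦ 6^6 + 2|_6 = 46658 ⇒ 46657
(4) 46657|_6 = 6^6 + 1 ↦ 7^7 + 1|_7 = 823544 ⇒ 823543
(5) 823543|_7 = 7^7 ↦ 8^8|_8 = 16777216 ⇒ 16777215

15953672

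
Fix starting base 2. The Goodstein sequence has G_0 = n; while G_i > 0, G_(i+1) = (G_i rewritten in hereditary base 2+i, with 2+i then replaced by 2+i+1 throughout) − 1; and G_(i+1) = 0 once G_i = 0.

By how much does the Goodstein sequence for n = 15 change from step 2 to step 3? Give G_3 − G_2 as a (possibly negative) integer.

(0) 15|_2 = 2^(2 + 1) + 2^2 + 2 + 1 ↦ 3^(3 + 1) + 3^3 + 3 + 1|_3 = 112 ⇒ 111
(1) 111|_3 = 3^(3 + 1) + 3^3 + 3 ↦ 4^(4 + 1) + 4^4 + 4|_4 = 1284 ⇒ 1283
(2) 1283|_4 = 4^(4 + 1) + 4^4 + 3 ↦ 5^(5 + 1) + 5^5 + 3|_5 = 18753 ⇒ 18752

17469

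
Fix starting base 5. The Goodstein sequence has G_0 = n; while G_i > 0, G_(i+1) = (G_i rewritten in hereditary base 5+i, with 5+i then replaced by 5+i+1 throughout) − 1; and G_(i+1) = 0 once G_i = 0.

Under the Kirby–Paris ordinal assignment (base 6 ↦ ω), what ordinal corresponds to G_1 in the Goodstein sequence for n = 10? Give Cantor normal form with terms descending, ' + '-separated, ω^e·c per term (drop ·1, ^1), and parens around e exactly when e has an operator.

ω + 5

base 5: 10 = 2·5; at 6: 2·6 = 12; next = 11
base 6: 11 = 6 + 5; at 7: 7 + 5 = 12; next = 11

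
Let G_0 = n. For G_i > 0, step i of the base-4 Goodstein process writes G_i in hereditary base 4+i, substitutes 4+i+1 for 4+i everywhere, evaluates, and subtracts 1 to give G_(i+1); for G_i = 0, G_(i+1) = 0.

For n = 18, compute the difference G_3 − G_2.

12

18 —HB4→ 4^2 + 2 —bump→ 5^2 + 2 = 27 —(−1)→ 26
26 —HB5→ 5^2 + 1 —bump→ 6^2 + 1 = 37 —(−1)→ 36
36 —HB6→ 6^2 —bump→ 7^2 = 49 —(−1)→ 48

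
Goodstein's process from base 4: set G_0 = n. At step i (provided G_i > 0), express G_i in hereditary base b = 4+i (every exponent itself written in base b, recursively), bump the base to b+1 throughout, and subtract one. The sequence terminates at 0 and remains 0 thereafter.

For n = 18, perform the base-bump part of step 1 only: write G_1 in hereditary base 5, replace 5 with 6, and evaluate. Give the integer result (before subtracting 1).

37

(0) 18|_4 = 4^2 + 2 ↦ 5^2 + 2|_5 = 27 ⇒ 26
(1) 26|_5 = 5^2 + 1 ↦ 6^2 + 1|_6 = 37 ⇒ 36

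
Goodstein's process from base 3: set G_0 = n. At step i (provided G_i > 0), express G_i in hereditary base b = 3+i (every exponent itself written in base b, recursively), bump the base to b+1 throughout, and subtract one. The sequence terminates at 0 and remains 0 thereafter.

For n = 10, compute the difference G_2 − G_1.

i=0: 10 = 3^2 + 1 (b=3); 3→4: 4^2 + 1 = 17; 17−1 = 16
i=1: 16 = 4^2 (b=4); 4→5: 5^2 = 25; 25−1 = 24

8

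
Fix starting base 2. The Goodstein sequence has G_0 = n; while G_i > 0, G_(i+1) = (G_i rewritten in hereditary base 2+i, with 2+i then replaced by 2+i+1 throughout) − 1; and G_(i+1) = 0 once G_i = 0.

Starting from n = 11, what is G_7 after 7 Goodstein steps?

2749609302

base 2: 11 = 2^(2 + 1) + 2 + 1; at 3: 3^(3 + 1) + 3 + 1 = 85; next = 84
base 3: 84 = 3^(3 + 1) + 3; at 4: 4^(4 + 1) + 4 = 1028; next = 1027
base 4: 1027 = 4^(4 + 1) + 3; at 5: 5^(5 + 1) + 3 = 15628; next = 15627
base 5: 15627 = 5^(5 + 1) + 2; at 6: 6^(6 + 1) + 2 = 279938; next = 279937
base 6: 279937 = 6^(6 + 1) + 1; at 7: 7^(7 + 1) + 1 = 5764802; next = 5764801
base 7: 5764801 = 7^(7 + 1); at 8: 8^(8 + 1) = 134217728; next = 134217727
base 8: 134217727 = 7·8^8 + 7·8^7 + 7·8^6 + 7·8^5 + 7·8^4 + 7·8^3 + 7·8^2 + 7·8 + 7; at 9: 7·9^9 + 7·9^7 + 7·9^6 + 7·9^5 + 7·9^4 + 7·9^3 + 7·9^2 + 7·9 + 7 = 2749609303; next = 2749609302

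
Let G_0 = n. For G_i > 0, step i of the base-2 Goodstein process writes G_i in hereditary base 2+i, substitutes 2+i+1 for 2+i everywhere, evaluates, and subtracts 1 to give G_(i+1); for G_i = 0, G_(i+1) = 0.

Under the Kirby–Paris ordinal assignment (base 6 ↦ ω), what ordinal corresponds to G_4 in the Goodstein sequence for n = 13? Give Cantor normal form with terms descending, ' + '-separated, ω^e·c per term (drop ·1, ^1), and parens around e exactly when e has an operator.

G_0 = 13. HB_2(13) = 2^(2 + 1) + 2^2 + 1. Bump = 109. G_1 = 108.
G_1 = 108. HB_3(108) = 3^(3 + 1) + 3^3. Bump = 1280. G_2 = 1279.
G_2 = 1279. HB_4(1279) = 4^(4 + 1) + 3·4^3 + 3·4^2 + 3·4 + 3. Bump = 16093. G_3 = 16092.
G_3 = 16092. HB_5(16092) = 5^(5 + 1) + 3·5^3 + 3·5^2 + 3·5 + 2. Bump = 280712. G_4 = 280711.
G_4 = 280711. HB_6(280711) = 6^(6 + 1) + 3·6^3 + 3·6^2 + 3·6 + 1. Bump = 5765999. G_5 = 5765998.

ω^(ω + 1) + ω^3·3 + ω^2·3 + ω·3 + 1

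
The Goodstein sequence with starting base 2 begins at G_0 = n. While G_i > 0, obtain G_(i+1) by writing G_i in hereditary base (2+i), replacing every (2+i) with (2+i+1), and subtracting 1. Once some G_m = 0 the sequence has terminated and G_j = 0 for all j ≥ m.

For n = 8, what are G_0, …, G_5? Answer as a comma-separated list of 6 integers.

8, 80, 553, 6310, 93395, 1647195

(0) 8|_2 = 2^(2 + 1) ↦ 3^(3 + 1)|_3 = 81 ⇒ 80
(1) 80|_3 = 2·3^3 + 2·3^2 + 2·3 + 2 ↦ 2·4^4 + 2·4^2 + 2·4 + 2|_4 = 554 ⇒ 553
(2) 553|_4 = 2·4^4 + 2·4^2 + 2·4 + 1 ↦ 2·5^5 + 2·5^2 + 2·5 + 1|_5 = 6311 ⇒ 6310
(3) 6310|_5 = 2·5^5 + 2·5^2 + 2·5 ↦ 2·6^6 + 2·6^2 + 2·6|_6 = 93396 ⇒ 93395
(4) 93395|_6 = 2·6^6 + 2·6^2 + 6 + 5 ↦ 2·7^7 + 2·7^2 + 7 + 5|_7 = 1647196 ⇒ 1647195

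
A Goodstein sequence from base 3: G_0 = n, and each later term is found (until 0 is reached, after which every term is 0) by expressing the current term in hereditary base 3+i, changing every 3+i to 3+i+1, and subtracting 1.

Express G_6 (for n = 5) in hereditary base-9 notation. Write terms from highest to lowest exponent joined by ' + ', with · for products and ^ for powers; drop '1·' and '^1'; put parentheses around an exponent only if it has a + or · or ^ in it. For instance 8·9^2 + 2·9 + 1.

2

base 3: 5 = 3 + 2; at 4: 4 + 2 = 6; next = 5
base 4: 5 = 4 + 1; at 5: 5 + 1 = 6; next = 5
base 5: 5 = 5; at 6: 6 = 6; next = 5
base 6: 5 = 5; at 7: 5 = 5; next = 4
base 7: 4 = 4; at 8: 4 = 4; next = 3
base 8: 3 = 3; at 9: 3 = 3; next = 2
base 9: 2 = 2; at 10: 2 = 2; next = 1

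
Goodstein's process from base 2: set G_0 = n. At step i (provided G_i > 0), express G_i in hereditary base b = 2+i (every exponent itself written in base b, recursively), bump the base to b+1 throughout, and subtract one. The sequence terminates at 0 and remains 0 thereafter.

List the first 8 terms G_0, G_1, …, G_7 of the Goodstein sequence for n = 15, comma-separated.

15, 111, 1283, 18752, 326593, 6588344, 150994943, 3524450280

i=0: 15 = 2^(2 + 1) + 2^2 + 2 + 1 (b=2); 2→3: 3^(3 + 1) + 3^3 + 3 + 1 = 112; 112−1 = 111
i=1: 111 = 3^(3 + 1) + 3^3 + 3 (b=3); 3→4: 4^(4 + 1) + 4^4 + 4 = 1284; 1284−1 = 1283
i=2: 1283 = 4^(4 + 1) + 4^4 + 3 (b=4); 4→5: 5^(5 + 1) + 5^5 + 3 = 18753; 18753−1 = 18752
i=3: 18752 = 5^(5 + 1) + 5^5 + 2 (b=5); 5→6: 6^(6 + 1) + 6^6 + 2 = 326594; 326594−1 = 326593
i=4: 326593 = 6^(6 + 1) + 6^6 + 1 (b=6); 6→7: 7^(7 + 1) + 7^7 + 1 = 6588345; 6588345−1 = 6588344
i=5: 6588344 = 7^(7 + 1) + 7^7 (b=7); 7→8: 8^(8 + 1) + 8^8 = 150994944; 150994944−1 = 150994943
i=6: 150994943 = 8^(8 + 1) + 7·8^7 + 7·8^6 + 7·8^5 + 7·8^4 + 7·8^3 + 7·8^2 + 7·8 + 7 (b=8); 8→9: 9^(9 + 1) + 7·9^7 + 7·9^6 + 7·9^5 + 7·9^4 + 7·9^3 + 7·9^2 + 7·9 + 7 = 3524450281; 3524450281−1 = 3524450280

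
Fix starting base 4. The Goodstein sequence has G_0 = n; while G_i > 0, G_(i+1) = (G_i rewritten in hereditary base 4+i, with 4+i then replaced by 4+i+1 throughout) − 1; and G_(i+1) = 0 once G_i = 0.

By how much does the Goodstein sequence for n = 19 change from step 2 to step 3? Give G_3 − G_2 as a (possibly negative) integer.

12

i=0: 19 = 4^2 + 3 (b=4); 4→5: 5^2 + 3 = 28; 28−1 = 27
i=1: 27 = 5^2 + 2 (b=5); 5→6: 6^2 + 2 = 38; 38−1 = 37
i=2: 37 = 6^2 + 1 (b=6); 6→7: 7^2 + 1 = 50; 50−1 = 49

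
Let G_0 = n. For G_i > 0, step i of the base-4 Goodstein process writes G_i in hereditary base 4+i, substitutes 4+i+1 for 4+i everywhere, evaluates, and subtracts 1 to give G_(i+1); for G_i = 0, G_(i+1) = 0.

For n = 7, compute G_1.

7

G_0=7  [base 4] 4 + 3  →[4↦5]→  5 + 3 = 8  −1 ⇒ G_1=7
G_1=7  [base 5] 5 + 2  →[5↦6]→  6 + 2 = 8  −1 ⇒ G_2=7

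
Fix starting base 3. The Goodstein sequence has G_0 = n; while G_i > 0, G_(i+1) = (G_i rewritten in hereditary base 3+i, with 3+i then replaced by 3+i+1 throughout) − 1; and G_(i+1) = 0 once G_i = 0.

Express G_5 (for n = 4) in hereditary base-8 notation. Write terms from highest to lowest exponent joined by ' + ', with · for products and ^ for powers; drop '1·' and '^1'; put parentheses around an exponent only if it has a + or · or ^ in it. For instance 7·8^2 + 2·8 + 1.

1

i=0: 4 = 3 + 1 (b=3); 3→4: 4 + 1 = 5; 5−1 = 4
i=1: 4 = 4 (b=4); 4→5: 5 = 5; 5−1 = 4
i=2: 4 = 4 (b=5); 5→6: 4 = 4; 4−1 = 3
i=3: 3 = 3 (b=6); 6→7: 3 = 3; 3−1 = 2
i=4: 2 = 2 (b=7); 7→8: 2 = 2; 2−1 = 1
i=5: 1 = 1 (b=8); 8→9: 1 = 1; 1−1 = 0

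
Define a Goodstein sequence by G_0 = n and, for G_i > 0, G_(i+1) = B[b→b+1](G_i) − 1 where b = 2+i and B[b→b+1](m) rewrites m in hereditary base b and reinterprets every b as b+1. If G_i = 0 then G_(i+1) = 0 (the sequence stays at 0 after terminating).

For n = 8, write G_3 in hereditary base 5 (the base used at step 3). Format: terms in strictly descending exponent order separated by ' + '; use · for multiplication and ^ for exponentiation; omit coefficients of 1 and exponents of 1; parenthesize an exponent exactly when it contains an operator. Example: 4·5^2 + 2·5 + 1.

2·5^5 + 2·5^2 + 2·5

i=0: 8 = 2^(2 + 1) (b=2); 2→3: 3^(3 + 1) = 81; 81−1 = 80
i=1: 80 = 2·3^3 + 2·3^2 + 2·3 + 2 (b=3); 3→4: 2·4^4 + 2·4^2 + 2·4 + 2 = 554; 554−1 = 553
i=2: 553 = 2·4^4 + 2·4^2 + 2·4 + 1 (b=4); 4→5: 2·5^5 + 2·5^2 + 2·5 + 1 = 6311; 6311−1 = 6310
i=3: 6310 = 2·5^5 + 2·5^2 + 2·5 (b=5); 5→6: 2·6^6 + 2·6^2 + 2·6 = 93396; 93396−1 = 93395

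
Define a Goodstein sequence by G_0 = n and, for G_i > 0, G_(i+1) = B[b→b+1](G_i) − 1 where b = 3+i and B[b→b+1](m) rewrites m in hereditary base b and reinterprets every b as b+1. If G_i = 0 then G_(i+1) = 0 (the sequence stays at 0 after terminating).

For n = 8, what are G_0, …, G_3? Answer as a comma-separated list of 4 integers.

[0] 8 ≡ 2·3 + 2 (base 3). Lift 4: 10. −1: 9.
[1] 9 ≡ 2·4 + 1 (base 4). Lift 5: 11. −1: 10.
[2] 10 ≡ 2·5 (base 5). Lift 6: 12. −1: 11.

8, 9, 10, 11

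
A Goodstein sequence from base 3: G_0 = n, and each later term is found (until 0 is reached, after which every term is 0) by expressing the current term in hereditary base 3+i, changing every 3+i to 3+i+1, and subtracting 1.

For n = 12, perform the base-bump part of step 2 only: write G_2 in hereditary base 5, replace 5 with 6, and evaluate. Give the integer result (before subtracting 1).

38

G_0=12  [base 3] 3^2 + 3  →[3↦4]→  4^2 + 4 = 20  −1 ⇒ G_1=19
G_1=19  [base 4] 4^2 + 3  →[4↦5]→  5^2 + 3 = 28  −1 ⇒ G_2=27
G_2=27  [base 5] 5^2 + 2  →[5↦6]→  6^2 + 2 = 38  −1 ⇒ G_3=37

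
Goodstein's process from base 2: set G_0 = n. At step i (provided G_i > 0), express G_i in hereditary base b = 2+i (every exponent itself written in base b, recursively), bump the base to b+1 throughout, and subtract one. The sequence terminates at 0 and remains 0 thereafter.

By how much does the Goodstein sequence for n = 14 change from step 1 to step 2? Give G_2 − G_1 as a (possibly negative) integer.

1171

G_0 = 14. HB_2(14) = 2^(2 + 1) + 2^2 + 2. Bump = 111. G_1 = 110.
G_1 = 110. HB_3(110) = 3^(3 + 1) + 3^3 + 2. Bump = 1282. G_2 = 1281.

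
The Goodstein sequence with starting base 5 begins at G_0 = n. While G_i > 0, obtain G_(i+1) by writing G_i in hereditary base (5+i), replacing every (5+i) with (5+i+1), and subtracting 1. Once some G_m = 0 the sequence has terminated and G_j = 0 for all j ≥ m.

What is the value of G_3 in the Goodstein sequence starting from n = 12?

15

G_0=12  [base 5] 2·5 + 2  →[5↦6]→  2·6 + 2 = 14  −1 ⇒ G_1=13
G_1=13  [base 6] 2·6 + 1  →[6↦7]→  2·7 + 1 = 15  −1 ⇒ G_2=14
G_2=14  [base 7] 2·7  →[7↦8]→  2·8 = 16  −1 ⇒ G_3=15
G_3=15  [base 8] 8 + 7  →[8↦9]→  9 + 7 = 16  −1 ⇒ G_4=15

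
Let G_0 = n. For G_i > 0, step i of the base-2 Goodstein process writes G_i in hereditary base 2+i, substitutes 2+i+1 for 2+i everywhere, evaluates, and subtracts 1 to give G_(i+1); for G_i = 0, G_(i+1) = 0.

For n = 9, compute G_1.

81

(0) 9|_2 = 2^(2 + 1) + 1 ↦ 3^(3 + 1) + 1|_3 = 82 ⇒ 81
(1) 81|_3 = 3^(3 + 1) ↦ 4^(4 + 1)|_4 = 1024 ⇒ 1023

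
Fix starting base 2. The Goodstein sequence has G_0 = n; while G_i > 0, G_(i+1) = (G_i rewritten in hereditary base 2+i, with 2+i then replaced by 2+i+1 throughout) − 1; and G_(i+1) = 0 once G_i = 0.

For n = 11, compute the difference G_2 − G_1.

943

i=0: 11 = 2^(2 + 1) + 2 + 1 (b=2); 2→3: 3^(3 + 1) + 3 + 1 = 85; 85−1 = 84
i=1: 84 = 3^(3 + 1) + 3 (b=3); 3→4: 4^(4 + 1) + 4 = 1028; 1028−1 = 1027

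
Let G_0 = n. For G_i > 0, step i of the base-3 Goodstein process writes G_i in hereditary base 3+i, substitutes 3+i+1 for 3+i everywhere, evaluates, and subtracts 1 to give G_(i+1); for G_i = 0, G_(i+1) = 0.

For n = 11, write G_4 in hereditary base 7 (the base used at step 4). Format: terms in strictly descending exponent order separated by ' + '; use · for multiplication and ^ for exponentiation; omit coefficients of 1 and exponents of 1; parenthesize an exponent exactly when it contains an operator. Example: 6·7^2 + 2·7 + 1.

5·7 + 4

step 0: 11 = 3^2 + 2; sub 4 for 3: 4^2 + 2; = 18; G_1 = 18−1 = 17
step 1: 17 = 4^2 + 1; sub 5 for 4: 5^2 + 1; = 26; G_2 = 26−1 = 25
step 2: 25 = 5^2; sub 6 for 5: 6^2; = 36; G_3 = 36−1 = 35
step 3: 35 = 5·6 + 5; sub 7 for 6: 5·7 + 5; = 40; G_4 = 40−1 = 39
step 4: 39 = 5·7 + 4; sub 8 for 7: 5·8 + 4; = 44; G_5 = 44−1 = 43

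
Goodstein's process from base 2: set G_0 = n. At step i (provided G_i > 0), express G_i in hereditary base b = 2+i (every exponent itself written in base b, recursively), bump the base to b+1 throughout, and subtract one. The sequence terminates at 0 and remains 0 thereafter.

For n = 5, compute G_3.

step 0: 5 = 2^2 + 1; sub 3 for 2: 3^3 + 1; = 28; G_1 = 28−1 = 27
step 1: 27 = 3^3; sub 4 for 3: 4^4; = 256; G_2 = 256−1 = 255
step 2: 255 = 3·4^3 + 3·4^2 + 3·4 + 3; sub 5 for 4: 3·5^3 + 3·5^2 + 3·5 + 3; = 468; G_3 = 468−1 = 467

467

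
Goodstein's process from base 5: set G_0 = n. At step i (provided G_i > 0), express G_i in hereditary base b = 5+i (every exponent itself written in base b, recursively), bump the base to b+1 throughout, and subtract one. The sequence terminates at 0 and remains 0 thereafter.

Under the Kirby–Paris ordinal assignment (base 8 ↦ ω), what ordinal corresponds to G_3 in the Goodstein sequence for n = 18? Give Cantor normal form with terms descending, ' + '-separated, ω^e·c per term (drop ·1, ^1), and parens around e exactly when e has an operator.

ω·3

G_0=18  [base 5] 3·5 + 3  →[5↦6]→  3·6 + 3 = 21  −1 ⇒ G_1=20
G_1=20  [base 6] 3·6 + 2  →[6↦7]→  3·7 + 2 = 23  −1 ⇒ G_2=22
G_2=22  [base 7] 3·7 + 1  →[7↦8]→  3·8 + 1 = 25  −1 ⇒ G_3=24
G_3=24  [base 8] 3·8  →[8↦9]→  3·9 = 27  −1 ⇒ G_4=26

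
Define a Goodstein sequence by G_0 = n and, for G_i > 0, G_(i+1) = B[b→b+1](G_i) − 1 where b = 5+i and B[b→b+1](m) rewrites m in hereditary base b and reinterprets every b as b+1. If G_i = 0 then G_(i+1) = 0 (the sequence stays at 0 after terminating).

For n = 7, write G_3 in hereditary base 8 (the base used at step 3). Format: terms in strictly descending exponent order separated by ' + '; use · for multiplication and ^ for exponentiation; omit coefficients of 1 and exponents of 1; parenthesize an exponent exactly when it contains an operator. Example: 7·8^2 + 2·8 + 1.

step 0: 7 = 5 + 2; sub 6 for 5: 6 + 2; = 8; G_1 = 8−1 = 7
step 1: 7 = 6 + 1; sub 7 for 6: 7 + 1; = 8; G_2 = 8−1 = 7
step 2: 7 = 7; sub 8 for 7: 8; = 8; G_3 = 8−1 = 7

7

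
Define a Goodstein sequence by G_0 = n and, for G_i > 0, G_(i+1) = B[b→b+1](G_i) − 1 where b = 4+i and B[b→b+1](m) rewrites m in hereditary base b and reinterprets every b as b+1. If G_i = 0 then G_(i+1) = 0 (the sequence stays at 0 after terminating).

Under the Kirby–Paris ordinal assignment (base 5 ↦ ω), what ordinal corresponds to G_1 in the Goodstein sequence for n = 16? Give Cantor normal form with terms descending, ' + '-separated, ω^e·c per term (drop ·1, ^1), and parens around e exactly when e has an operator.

G_0 = 16. HB_4(16) = 4^2. Bump = 25. G_1 = 24.
G_1 = 24. HB_5(24) = 4·5 + 4. Bump = 28. G_2 = 27.

ω·4 + 4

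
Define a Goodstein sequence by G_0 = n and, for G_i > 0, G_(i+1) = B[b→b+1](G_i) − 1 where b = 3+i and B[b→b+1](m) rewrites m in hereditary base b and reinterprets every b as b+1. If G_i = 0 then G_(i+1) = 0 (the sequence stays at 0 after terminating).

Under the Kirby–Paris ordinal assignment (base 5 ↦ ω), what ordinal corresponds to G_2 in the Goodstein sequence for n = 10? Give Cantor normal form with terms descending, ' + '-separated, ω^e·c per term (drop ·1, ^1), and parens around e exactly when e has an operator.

ω·4 + 4

G_0 = 10. HB_3(10) = 3^2 + 1. Bump = 17. G_1 = 16.
G_1 = 16. HB_4(16) = 4^2. Bump = 25. G_2 = 24.
G_2 = 24. HB_5(24) = 4·5 + 4. Bump = 28. G_3 = 27.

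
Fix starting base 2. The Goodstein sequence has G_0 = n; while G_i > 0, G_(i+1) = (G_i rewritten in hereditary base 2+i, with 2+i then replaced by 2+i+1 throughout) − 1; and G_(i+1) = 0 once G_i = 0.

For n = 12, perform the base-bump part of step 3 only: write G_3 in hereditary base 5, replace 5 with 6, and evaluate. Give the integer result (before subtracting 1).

base 2: 12 = 2^(2 + 1) + 2^2; at 3: 3^(3 + 1) + 3^3 = 108; next = 107
base 3: 107 = 3^(3 + 1) + 2·3^2 + 2·3 + 2; at 4: 4^(4 + 1) + 2·4^2 + 2·4 + 2 = 1066; next = 1065
base 4: 1065 = 4^(4 + 1) + 2·4^2 + 2·4 + 1; at 5: 5^(5 + 1) + 2·5^2 + 2·5 + 1 = 15686; next = 15685
base 5: 15685 = 5^(5 + 1) + 2·5^2 + 2·5; at 6: 6^(6 + 1) + 2·6^2 + 2·6 = 280020; next = 280019

280020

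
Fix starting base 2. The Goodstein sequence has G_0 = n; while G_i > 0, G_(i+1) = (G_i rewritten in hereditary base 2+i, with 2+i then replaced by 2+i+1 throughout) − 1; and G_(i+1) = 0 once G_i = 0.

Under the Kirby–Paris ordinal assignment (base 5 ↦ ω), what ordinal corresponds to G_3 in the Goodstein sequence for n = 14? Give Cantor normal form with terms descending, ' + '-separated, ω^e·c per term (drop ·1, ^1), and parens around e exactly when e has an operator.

ω^(ω + 1) + ω^ω

G_0=14  [base 2] 2^(2 + 1) + 2^2 + 2  →[2↦3]→  3^(3 + 1) + 3^3 + 3 = 111  −1 ⇒ G_1=110
G_1=110  [base 3] 3^(3 + 1) + 3^3 + 2  →[3↦4]→  4^(4 + 1) + 4^4 + 2 = 1282  −1 ⇒ G_2=1281
G_2=1281  [base 4] 4^(4 + 1) + 4^4 + 1  →[4↦5]→  5^(5 + 1) + 5^5 + 1 = 18751  −1 ⇒ G_3=18750
G_3=18750  [base 5] 5^(5 + 1) + 5^5  →[5↦6]→  6^(6 + 1) + 6^6 = 326592  −1 ⇒ G_4=326591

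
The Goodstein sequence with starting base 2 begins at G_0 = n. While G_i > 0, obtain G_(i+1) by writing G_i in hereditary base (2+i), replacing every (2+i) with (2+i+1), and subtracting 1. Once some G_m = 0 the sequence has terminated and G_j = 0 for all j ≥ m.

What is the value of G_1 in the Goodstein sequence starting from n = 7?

(0) 7|_2 = 2^2 + 2 + 1 ↦ 3^3 + 3 + 1|_3 = 31 ⇒ 30
(1) 30|_3 = 3^3 + 3 ↦ 4^4 + 4|_4 = 260 ⇒ 259

30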